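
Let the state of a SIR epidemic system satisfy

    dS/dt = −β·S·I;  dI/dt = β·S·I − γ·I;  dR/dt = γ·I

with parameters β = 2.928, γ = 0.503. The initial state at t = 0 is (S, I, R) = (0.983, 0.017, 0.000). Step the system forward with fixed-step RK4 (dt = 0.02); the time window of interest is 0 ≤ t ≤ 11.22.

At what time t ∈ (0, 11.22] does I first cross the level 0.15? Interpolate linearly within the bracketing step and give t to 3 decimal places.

t = 0.986

t=0.000: state=(0.983, 0.017, 0.000)
step 1 (dt=0.02): k1=(-0.049, 0.040, 0.009), k2=(-0.050, 0.041, 0.009), k3=(-0.050, 0.041, 0.009), k4=(-0.051, 0.042, 0.009); state += dt/6·(k1+2k2+2k3+k4)
t=0.020: state=(0.982, 0.018, 0.000)
t=0.040: state=(0.981, 0.019, 0.000)
t=0.060: state=(0.980, 0.020, 0.001)
continuing one RK4 step at a time; state shown every 25 steps (Δt=0.5):
t=0.500: state=(0.938, 0.054, 0.008)
t=0.980: state=(0.821, 0.148, 0.031)
next step: t=1.000: state=(0.813, 0.154, 0.033) — I has crossed 0.15
linear interpolation between t=0.980 (0.14834) and t=1.000 (0.15406) → t≈0.986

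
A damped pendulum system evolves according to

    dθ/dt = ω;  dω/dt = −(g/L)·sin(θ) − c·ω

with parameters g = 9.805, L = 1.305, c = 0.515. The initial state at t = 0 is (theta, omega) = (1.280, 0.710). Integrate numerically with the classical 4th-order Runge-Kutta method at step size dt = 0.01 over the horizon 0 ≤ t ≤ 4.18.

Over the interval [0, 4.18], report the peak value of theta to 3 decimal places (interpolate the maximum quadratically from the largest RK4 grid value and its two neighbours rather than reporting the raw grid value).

t=0.000: state=(1.280, 0.710)
step 1 (dt=0.01): k1=(0.710, -7.564), k2=(0.672, -7.552), k3=(0.672, -7.551), k4=(0.634, -7.539); state += dt/6·(k1+2k2+2k3+k4)
t=0.010: state=(1.287, 0.634)
t=0.020: state=(1.293, 0.559)
t=0.030: state=(1.298, 0.484)
continuing one RK4 step at a time; state shown every 20 steps (Δt=0.2):
t=0.200: state=(1.275, -0.736)
t=0.400: state=(1.000, -1.966)
t=0.600: state=(0.518, -2.756)
t=0.800: state=(-0.052, -2.805)
t=1.000: state=(-0.552, -2.087)
t=1.200: state=(-0.859, -0.937)
t=1.400: state=(-0.923, 0.283)
t=1.600: state=(-0.757, 1.332)
t=1.800: state=(-0.416, 1.998)
t=2.000: state=(0.004, 2.089)
t=2.200: state=(0.381, 1.598)
t=2.400: state=(0.618, 0.739)
t=2.600: state=(0.670, -0.209)
t=2.800: state=(0.544, -1.017)
t=3.000: state=(0.285, -1.499)
t=3.200: state=(-0.026, -1.533)
t=3.400: state=(-0.299, -1.140)
t=3.600: state=(-0.464, -0.481)
t=3.800: state=(-0.488, 0.236)
t=4.000: state=(-0.379, 0.823)
t=4.180: state=(-0.200, 1.122)
largest grid value and its neighbours: theta(0.090)=1.31360, theta(0.100)=1.31365, theta(0.110)=1.31296
parabola through these three points peaks at t≈0.096 with theta≈1.31371

max theta = 1.314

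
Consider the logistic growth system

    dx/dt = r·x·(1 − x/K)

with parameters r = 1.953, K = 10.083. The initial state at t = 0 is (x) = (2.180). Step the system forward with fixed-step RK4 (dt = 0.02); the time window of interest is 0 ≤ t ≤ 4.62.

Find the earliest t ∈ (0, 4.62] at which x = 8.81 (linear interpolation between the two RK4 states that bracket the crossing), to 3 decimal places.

t = 1.650

t=0.000: state=(2.180)
step 1 (dt=0.02): k1=(3.337), k2=(3.374), k3=(3.374), k4=(3.411); state += dt/6·(k1+2k2+2k3+k4)
t=0.020: state=(2.247)
t=0.040: state=(2.316)
t=0.060: state=(2.387)
continuing one RK4 step at a time; state shown every 10 steps (Δt=0.2):
t=0.200: state=(2.920)
t=0.400: state=(3.791)
t=0.600: state=(4.749)
t=0.800: state=(5.729)
t=1.000: state=(6.659)
t=1.200: state=(7.480)
t=1.400: state=(8.161)
t=1.600: state=(8.697)
t=1.640: state=(8.788)
next step: t=1.660: state=(8.832) — x has crossed 8.81
linear interpolation between t=1.640 (8.78814) and t=1.660 (8.83159) → t≈1.650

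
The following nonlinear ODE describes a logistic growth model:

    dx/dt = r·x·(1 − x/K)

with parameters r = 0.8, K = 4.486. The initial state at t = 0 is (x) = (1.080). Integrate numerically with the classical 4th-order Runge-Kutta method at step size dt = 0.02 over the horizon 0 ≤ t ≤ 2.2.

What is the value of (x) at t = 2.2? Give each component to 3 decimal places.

(x) = (2.908)

t=0.000: state=(1.080)
step 1 (dt=0.02): k1=(0.656), k2=(0.659), k3=(0.659), k4=(0.661); state += dt/6·(k1+2k2+2k3+k4)
t=0.020: state=(1.093)
t=0.040: state=(1.106)
t=0.060: state=(1.120)
continuing one RK4 step at a time; state shown every 5 steps (Δt=0.1):
t=0.100: state=(1.147)
t=0.200: state=(1.217)
t=0.300: state=(1.289)
t=0.400: state=(1.364)
t=0.500: state=(1.441)
t=0.600: state=(1.520)
t=0.700: state=(1.601)
t=0.800: state=(1.685)
t=0.900: state=(1.770)
t=1.000: state=(1.856)
t=1.100: state=(1.944)
t=1.200: state=(2.032)
t=1.300: state=(2.121)
t=1.400: state=(2.211)
t=1.500: state=(2.301)
t=1.600: state=(2.390)
t=1.700: state=(2.479)
t=1.800: state=(2.568)
t=1.900: state=(2.655)
t=2.000: state=(2.741)
t=2.100: state=(2.825)
t=2.200: state=(2.908)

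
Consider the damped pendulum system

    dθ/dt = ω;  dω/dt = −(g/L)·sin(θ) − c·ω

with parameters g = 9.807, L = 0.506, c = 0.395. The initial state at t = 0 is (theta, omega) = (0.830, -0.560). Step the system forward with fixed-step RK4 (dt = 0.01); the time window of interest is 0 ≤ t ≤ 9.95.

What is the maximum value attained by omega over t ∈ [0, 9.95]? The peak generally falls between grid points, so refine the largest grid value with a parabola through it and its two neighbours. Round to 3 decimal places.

t=0.000: state=(0.830, -0.560)
step 1 (dt=0.01): k1=(-0.560, -14.081), k2=(-0.630, -14.016), k3=(-0.630, -14.012), k4=(-0.700, -13.943); state += dt/6·(k1+2k2+2k3+k4)
t=0.010: state=(0.824, -0.700)
t=0.020: state=(0.816, -0.839)
t=0.030: state=(0.807, -0.976)
continuing one RK4 step at a time; state shown every 50 steps (Δt=0.5):
t=0.500: state=(-0.463, -2.439)
t=1.000: state=(-0.241, 2.791)
t=1.500: state=(0.602, -0.673)
t=2.000: state=(-0.399, -1.598)
t=2.500: state=(-0.094, 2.172)
t=3.000: state=(0.419, -0.866)
t=3.500: state=(-0.350, -0.878)
t=4.000: state=(0.018, 1.628)
t=4.500: state=(0.268, -0.955)
t=5.000: state=(-0.293, -0.334)
t=5.500: state=(0.087, 1.137)
t=6.000: state=(0.149, -0.916)
t=6.500: state=(-0.227, 0.032)
t=7.000: state=(0.118, 0.718)
t=7.500: state=(0.062, -0.785)
t=8.000: state=(-0.162, 0.240)
t=8.500: state=(0.121, 0.389)
t=9.000: state=(0.005, -0.610)
t=9.500: state=(-0.104, 0.327)
t=9.950: state=(0.096, 0.256)
largest grid value and its neighbours: omega(1.050)=2.89821, omega(1.060)=2.90289, omega(1.070)=2.90196
parabola through these three points peaks at t≈1.063 with omega≈2.90320

max omega = 2.903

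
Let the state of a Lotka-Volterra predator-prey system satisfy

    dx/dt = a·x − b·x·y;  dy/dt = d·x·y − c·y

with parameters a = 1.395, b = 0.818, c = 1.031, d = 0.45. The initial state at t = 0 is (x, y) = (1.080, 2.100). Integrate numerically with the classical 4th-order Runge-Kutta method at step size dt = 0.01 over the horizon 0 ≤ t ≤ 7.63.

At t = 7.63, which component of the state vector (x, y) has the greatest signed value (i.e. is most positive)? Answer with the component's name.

t=0.000: state=(1.080, 2.100)
step 1 (dt=0.01): k1=(-0.349, -1.144), k2=(-0.343, -1.143), k3=(-0.343, -1.143), k4=(-0.337, -1.141); state += dt/6·(k1+2k2+2k3+k4)
t=0.010: state=(1.077, 2.089)
t=0.020: state=(1.073, 2.077)
t=0.030: state=(1.070, 2.066)
continuing one RK4 step at a time; state shown every 25 steps (Δt=0.25):
t=0.250: state=(1.025, 1.826)
t=0.500: state=(1.026, 1.583)
t=0.750: state=(1.075, 1.376)
t=1.000: state=(1.171, 1.206)
t=1.250: state=(1.316, 1.071)
t=1.500: state=(1.514, 0.970)
t=1.750: state=(1.773, 0.902)
t=2.000: state=(2.099, 0.866)
t=2.250: state=(2.494, 0.866)
t=2.500: state=(2.950, 0.908)
t=2.750: state=(3.442, 1.005)
t=3.000: state=(3.909, 1.176)
t=3.250: state=(4.247, 1.440)
t=3.500: state=(4.326, 1.808)
t=3.750: state=(4.053, 2.246)
t=4.000: state=(3.474, 2.656)
t=4.250: state=(2.776, 2.918)
t=4.500: state=(2.147, 2.970)
t=4.750: state=(1.675, 2.842)
t=5.000: state=(1.359, 2.601)
t=5.250: state=(1.165, 2.315)
t=5.500: state=(1.060, 2.026)
t=5.750: state=(1.020, 1.759)
t=6.000: state=(1.034, 1.525)
t=6.250: state=(1.096, 1.328)
t=6.500: state=(1.204, 1.167)
t=6.750: state=(1.362, 1.042)
t=7.000: state=(1.576, 0.949)
t=7.250: state=(1.852, 0.889)
t=7.500: state=(2.196, 0.862)
t=7.630: state=(2.402, 0.862)
compare at T: x=2.402, y=0.862

largest component: x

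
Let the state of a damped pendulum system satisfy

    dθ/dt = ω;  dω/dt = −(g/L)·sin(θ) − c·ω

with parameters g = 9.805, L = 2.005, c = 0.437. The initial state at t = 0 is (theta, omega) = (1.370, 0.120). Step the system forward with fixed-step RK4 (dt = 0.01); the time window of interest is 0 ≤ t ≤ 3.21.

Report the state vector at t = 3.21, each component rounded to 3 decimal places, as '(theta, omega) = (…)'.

(theta, omega) = (0.655, -0.360)

t=0.000: state=(1.370, 0.120)
step 1 (dt=0.01): k1=(0.120, -4.844), k2=(0.096, -4.834), k3=(0.096, -4.834), k4=(0.072, -4.824); state += dt/6·(k1+2k2+2k3+k4)
t=0.010: state=(1.371, 0.072)
t=0.020: state=(1.371, 0.024)
t=0.030: state=(1.371, -0.024)
continuing one RK4 step at a time; state shown every 20 steps (Δt=0.2):
t=0.200: state=(1.300, -0.804)
t=0.400: state=(1.057, -1.604)
t=0.600: state=(0.673, -2.182)
t=0.800: state=(0.208, -2.395)
t=1.000: state=(-0.255, -2.167)
t=1.200: state=(-0.634, -1.574)
t=1.400: state=(-0.872, -0.794)
t=1.600: state=(-0.949, 0.020)
t=1.800: state=(-0.869, 0.764)
t=2.000: state=(-0.654, 1.351)
t=2.200: state=(-0.345, 1.687)
t=2.400: state=(-0.001, 1.704)
t=2.600: state=(0.315, 1.409)
t=2.800: state=(0.548, 0.891)
t=3.000: state=(0.665, 0.274)
t=3.200: state=(0.659, -0.332)
t=3.210: state=(0.655, -0.360)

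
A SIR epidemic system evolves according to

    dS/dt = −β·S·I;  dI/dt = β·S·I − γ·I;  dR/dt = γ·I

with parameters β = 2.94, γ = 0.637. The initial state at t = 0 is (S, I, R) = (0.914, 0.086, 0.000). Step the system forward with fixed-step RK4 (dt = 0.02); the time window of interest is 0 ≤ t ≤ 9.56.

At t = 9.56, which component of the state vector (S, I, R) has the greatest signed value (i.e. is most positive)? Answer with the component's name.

largest component: R

t=0.000: state=(0.914, 0.086, 0.000)
step 1 (dt=0.02): k1=(-0.231, 0.176, 0.055), k2=(-0.235, 0.179, 0.056), k3=(-0.235, 0.179, 0.056), k4=(-0.239, 0.182, 0.057); state += dt/6·(k1+2k2+2k3+k4)
t=0.020: state=(0.909, 0.090, 0.001)
t=0.040: state=(0.904, 0.093, 0.002)
t=0.060: state=(0.899, 0.097, 0.003)
continuing one RK4 step at a time; state shown every 25 steps (Δt=0.5):
t=0.500: state=(0.740, 0.214, 0.046)
t=1.000: state=(0.476, 0.382, 0.141)
t=1.500: state=(0.251, 0.469, 0.280)
t=2.000: state=(0.127, 0.445, 0.428)
t=2.500: state=(0.069, 0.372, 0.559)
t=3.000: state=(0.043, 0.293, 0.664)
t=3.500: state=(0.029, 0.224, 0.746)
t=4.000: state=(0.022, 0.169, 0.809)
t=4.500: state=(0.018, 0.127, 0.856)
t=5.000: state=(0.015, 0.094, 0.891)
t=5.500: state=(0.013, 0.070, 0.917)
t=6.000: state=(0.012, 0.052, 0.936)
t=6.500: state=(0.011, 0.038, 0.950)
t=7.000: state=(0.011, 0.028, 0.961)
t=7.500: state=(0.010, 0.021, 0.969)
t=8.000: state=(0.010, 0.015, 0.974)
t=8.500: state=(0.010, 0.011, 0.979)
t=9.000: state=(0.010, 0.008, 0.982)
t=9.500: state=(0.010, 0.006, 0.984)
t=9.560: state=(0.010, 0.006, 0.984)
compare at T: S=0.010, I=0.006, R=0.984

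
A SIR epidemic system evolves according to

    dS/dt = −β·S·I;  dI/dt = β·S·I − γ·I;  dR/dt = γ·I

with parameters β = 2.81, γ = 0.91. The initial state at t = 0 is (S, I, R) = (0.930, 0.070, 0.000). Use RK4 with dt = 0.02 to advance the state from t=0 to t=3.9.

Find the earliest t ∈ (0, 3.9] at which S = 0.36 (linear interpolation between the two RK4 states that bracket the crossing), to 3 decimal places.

t = 1.599

t=0.000: state=(0.930, 0.070, 0.000)
step 1 (dt=0.02): k1=(-0.183, 0.119, 0.064), k2=(-0.186, 0.121, 0.065), k3=(-0.186, 0.121, 0.065), k4=(-0.188, 0.123, 0.066); state += dt/6·(k1+2k2+2k3+k4)
t=0.020: state=(0.926, 0.072, 0.001)
t=0.040: state=(0.922, 0.075, 0.003)
t=0.060: state=(0.919, 0.077, 0.004)
continuing one RK4 step at a time; state shown every 10 steps (Δt=0.2):
t=0.200: state=(0.888, 0.097, 0.015)
t=0.400: state=(0.833, 0.132, 0.036)
t=0.600: state=(0.765, 0.172, 0.063)
t=0.800: state=(0.686, 0.216, 0.099)
t=1.000: state=(0.600, 0.258, 0.142)
t=1.200: state=(0.514, 0.294, 0.192)
t=1.400: state=(0.432, 0.320, 0.248)
t=1.580: state=(0.366, 0.332, 0.302)
next step: t=1.600: state=(0.360, 0.333, 0.308) — S has crossed 0.36
linear interpolation between t=1.580 (0.36637) and t=1.600 (0.35959) → t≈1.599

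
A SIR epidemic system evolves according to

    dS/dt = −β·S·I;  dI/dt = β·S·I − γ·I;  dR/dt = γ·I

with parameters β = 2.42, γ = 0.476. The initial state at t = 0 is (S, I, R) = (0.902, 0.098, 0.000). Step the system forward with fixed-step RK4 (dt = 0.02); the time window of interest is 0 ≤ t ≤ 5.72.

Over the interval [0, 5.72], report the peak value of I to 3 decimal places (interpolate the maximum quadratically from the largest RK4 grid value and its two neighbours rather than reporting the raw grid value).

t=0.000: state=(0.902, 0.098, 0.000)
step 1 (dt=0.02): k1=(-0.214, 0.167, 0.047), k2=(-0.217, 0.170, 0.047), k3=(-0.217, 0.170, 0.047), k4=(-0.220, 0.172, 0.048); state += dt/6·(k1+2k2+2k3+k4)
t=0.020: state=(0.898, 0.101, 0.001)
t=0.040: state=(0.893, 0.105, 0.002)
t=0.060: state=(0.889, 0.108, 0.003)
continuing one RK4 step at a time; state shown every 10 steps (Δt=0.2):
t=0.200: state=(0.853, 0.136, 0.011)
t=0.400: state=(0.789, 0.184, 0.026)
t=0.600: state=(0.712, 0.241, 0.046)
t=0.800: state=(0.624, 0.303, 0.072)
t=1.000: state=(0.531, 0.365, 0.104)
t=1.200: state=(0.439, 0.419, 0.142)
t=1.400: state=(0.355, 0.462, 0.184)
t=1.600: state=(0.281, 0.489, 0.229)
t=1.800: state=(0.221, 0.502, 0.276)
t=2.000: state=(0.173, 0.502, 0.324)
t=2.200: state=(0.136, 0.492, 0.372)
t=2.400: state=(0.108, 0.474, 0.418)
t=2.600: state=(0.086, 0.452, 0.462)
t=2.800: state=(0.070, 0.427, 0.504)
t=3.000: state=(0.057, 0.400, 0.543)
t=3.200: state=(0.047, 0.373, 0.580)
t=3.400: state=(0.040, 0.346, 0.614)
t=3.600: state=(0.034, 0.320, 0.646)
t=3.800: state=(0.029, 0.296, 0.675)
t=4.000: state=(0.025, 0.272, 0.702)
t=4.200: state=(0.022, 0.251, 0.727)
t=4.400: state=(0.020, 0.230, 0.750)
t=4.600: state=(0.018, 0.211, 0.771)
t=4.800: state=(0.016, 0.194, 0.790)
t=5.000: state=(0.015, 0.177, 0.808)
t=5.200: state=(0.014, 0.162, 0.824)
t=5.400: state=(0.013, 0.149, 0.839)
t=5.600: state=(0.012, 0.136, 0.852)
t=5.720: state=(0.011, 0.129, 0.860)
largest grid value and its neighbours: I(1.880)=0.50371, I(1.900)=0.50375, I(1.920)=0.50367
parabola through these three points peaks at t≈1.897 with I≈0.50375

max I = 0.504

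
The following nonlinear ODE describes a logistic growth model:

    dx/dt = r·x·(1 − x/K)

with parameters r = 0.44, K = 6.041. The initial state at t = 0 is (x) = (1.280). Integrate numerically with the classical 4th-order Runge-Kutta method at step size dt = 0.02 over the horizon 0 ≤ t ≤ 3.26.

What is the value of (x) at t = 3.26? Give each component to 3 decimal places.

t=0.000: state=(1.280)
step 1 (dt=0.02): k1=(0.444), k2=(0.445), k3=(0.445), k4=(0.446); state += dt/6·(k1+2k2+2k3+k4)
t=0.020: state=(1.289)
t=0.040: state=(1.298)
t=0.060: state=(1.307)
continuing one RK4 step at a time; state shown every 10 steps (Δt=0.2):
t=0.200: state=(1.371)
t=0.400: state=(1.467)
t=0.600: state=(1.566)
t=0.800: state=(1.671)
t=1.000: state=(1.779)
t=1.200: state=(1.892)
t=1.400: state=(2.008)
t=1.600: state=(2.127)
t=1.800: state=(2.250)
t=2.000: state=(2.376)
t=2.200: state=(2.504)
t=2.400: state=(2.634)
t=2.600: state=(2.765)
t=2.800: state=(2.897)
t=3.000: state=(3.030)
t=3.200: state=(3.163)
t=3.260: state=(3.203)

(x) = (3.203)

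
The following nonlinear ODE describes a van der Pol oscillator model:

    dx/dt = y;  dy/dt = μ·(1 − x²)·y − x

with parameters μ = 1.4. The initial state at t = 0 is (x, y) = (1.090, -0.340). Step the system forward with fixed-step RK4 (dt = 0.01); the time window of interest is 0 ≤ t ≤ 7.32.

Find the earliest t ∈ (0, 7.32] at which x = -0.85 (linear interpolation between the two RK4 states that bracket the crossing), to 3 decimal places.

t=0.000: state=(1.090, -0.340)
step 1 (dt=0.01): k1=(-0.340, -1.000), k2=(-0.345, -0.999), k3=(-0.345, -0.999), k4=(-0.350, -0.998); state += dt/6·(k1+2k2+2k3+k4)
t=0.010: state=(1.087, -0.350)
t=0.020: state=(1.083, -0.360)
t=0.030: state=(1.079, -0.370)
continuing one RK4 step at a time; state shown every 25 steps (Δt=0.25):
t=0.250: state=(0.974, -0.589)
t=0.500: state=(0.793, -0.866)
t=0.750: state=(0.534, -1.235)
t=1.000: state=(0.161, -1.777)
t=1.250: state=(-0.369, -2.472)
t=1.430: state=(-0.847, -2.772)
next step: t=1.440: state=(-0.875, -2.774) — x has crossed -0.85
linear interpolation between t=1.430 (-0.84748) and t=1.440 (-0.87521) → t≈1.431

t = 1.431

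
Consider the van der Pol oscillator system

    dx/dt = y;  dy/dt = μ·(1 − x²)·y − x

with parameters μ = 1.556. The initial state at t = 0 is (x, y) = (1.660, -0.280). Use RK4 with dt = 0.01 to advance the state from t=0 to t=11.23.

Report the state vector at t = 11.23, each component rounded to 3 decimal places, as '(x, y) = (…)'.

(x, y) = (-1.457, 0.624)

t=0.000: state=(1.660, -0.280)
step 1 (dt=0.01): k1=(-0.280, -0.895), k2=(-0.284, -0.884), k3=(-0.284, -0.884), k4=(-0.289, -0.872); state += dt/6·(k1+2k2+2k3+k4)
t=0.010: state=(1.657, -0.289)
t=0.020: state=(1.654, -0.297)
t=0.030: state=(1.651, -0.306)
continuing one RK4 step at a time; state shown every 50 steps (Δt=0.5):
t=0.500: state=(1.438, -0.576)
t=1.000: state=(1.082, -0.880)
t=1.500: state=(0.490, -1.614)
t=2.000: state=(-0.712, -3.216)
t=2.500: state=(-1.921, -0.892)
t=3.000: state=(-1.967, 0.299)
t=3.500: state=(-1.768, 0.466)
t=4.000: state=(-1.504, 0.597)
t=4.500: state=(-1.153, 0.842)
t=5.000: state=(-0.602, 1.469)
t=5.500: state=(0.494, 3.060)
t=6.000: state=(1.850, 1.323)
t=6.500: state=(1.989, -0.250)
t=7.000: state=(1.803, -0.449)
t=7.500: state=(1.549, -0.573)
t=8.000: state=(1.215, -0.791)
t=8.500: state=(0.708, -1.325)
t=9.000: state=(-0.272, -2.795)
t=9.500: state=(-1.729, -1.874)
t=10.000: state=(-2.005, 0.174)
t=10.500: state=(-1.836, 0.432)
t=11.000: state=(-1.592, 0.551)
t=11.230: state=(-1.457, 0.624)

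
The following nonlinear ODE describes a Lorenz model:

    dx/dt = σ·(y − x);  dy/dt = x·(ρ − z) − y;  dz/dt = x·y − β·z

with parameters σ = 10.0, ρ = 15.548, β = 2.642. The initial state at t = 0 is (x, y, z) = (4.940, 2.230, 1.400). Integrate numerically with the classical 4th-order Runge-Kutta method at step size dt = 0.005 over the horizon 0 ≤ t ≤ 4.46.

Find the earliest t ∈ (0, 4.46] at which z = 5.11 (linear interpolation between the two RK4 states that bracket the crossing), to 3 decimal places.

t=0.000: state=(4.940, 2.230, 1.400)
step 1 (dt=0.005): k1=(-27.100, 67.661, 7.317), k2=(-24.731, 66.444, 7.942), k3=(-24.821, 66.523, 7.937), k4=(-22.533, 65.382, 8.538); state += dt/6·(k1+2k2+2k3+k4)
t=0.005: state=(4.816, 2.562, 1.440)
t=0.010: state=(4.714, 2.884, 1.485)
t=0.015: state=(4.633, 3.197, 1.536)
t=0.135: state=(6.507, 10.119, 4.844)
next step: t=0.140: state=(6.691, 10.416, 5.117) — z has crossed 5.11
linear interpolation between t=0.135 (4.84415) and t=0.140 (5.11715) → t≈0.140

t = 0.140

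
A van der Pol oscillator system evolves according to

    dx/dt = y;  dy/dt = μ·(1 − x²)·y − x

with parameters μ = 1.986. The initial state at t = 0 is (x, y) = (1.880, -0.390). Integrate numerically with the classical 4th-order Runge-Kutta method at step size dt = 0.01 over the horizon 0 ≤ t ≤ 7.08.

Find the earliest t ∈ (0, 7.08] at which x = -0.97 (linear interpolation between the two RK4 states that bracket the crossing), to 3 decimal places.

t=0.000: state=(1.880, -0.390)
step 1 (dt=0.01): k1=(-0.390, 0.083), k2=(-0.390, 0.077), k3=(-0.390, 0.077), k4=(-0.389, 0.072); state += dt/6·(k1+2k2+2k3+k4)
t=0.010: state=(1.876, -0.389)
t=0.020: state=(1.872, -0.389)
t=0.030: state=(1.868, -0.388)
continuing one RK4 step at a time; state shown every 25 steps (Δt=0.25):
t=0.250: state=(1.783, -0.394)
t=0.500: state=(1.681, -0.423)
t=0.750: state=(1.570, -0.467)
t=1.000: state=(1.446, -0.530)
t=1.250: state=(1.303, -0.621)
t=1.500: state=(1.132, -0.761)
t=1.750: state=(0.915, -0.996)
t=2.000: state=(0.617, -1.430)
t=2.250: state=(0.166, -2.276)
t=2.500: state=(-0.564, -3.560)
t=2.600: state=(-0.935, -3.800)
next step: t=2.610: state=(-0.973, -3.798) — x has crossed -0.97
linear interpolation between t=2.600 (-0.93519) and t=2.610 (-0.97319) → t≈2.609

t = 2.609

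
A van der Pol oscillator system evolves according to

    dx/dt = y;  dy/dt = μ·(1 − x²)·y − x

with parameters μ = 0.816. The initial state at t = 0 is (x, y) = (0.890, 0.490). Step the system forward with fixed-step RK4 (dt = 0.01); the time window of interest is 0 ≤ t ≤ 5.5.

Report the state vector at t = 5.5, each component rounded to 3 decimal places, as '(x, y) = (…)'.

t=0.000: state=(0.890, 0.490)
step 1 (dt=0.01): k1=(0.490, -0.807), k2=(0.486, -0.812), k3=(0.486, -0.812), k4=(0.482, -0.817); state += dt/6·(k1+2k2+2k3+k4)
t=0.010: state=(0.895, 0.482)
t=0.020: state=(0.900, 0.474)
t=0.030: state=(0.904, 0.465)
continuing one RK4 step at a time; state shown every 20 steps (Δt=0.2):
t=0.200: state=(0.971, 0.312)
t=0.400: state=(1.013, 0.114)
t=0.600: state=(1.016, -0.090)
t=0.800: state=(0.978, -0.290)
t=1.000: state=(0.900, -0.486)
t=1.200: state=(0.783, -0.683)
t=1.400: state=(0.626, -0.889)
t=1.600: state=(0.427, -1.112)
t=1.800: state=(0.180, -1.355)
t=2.000: state=(-0.116, -1.602)
t=2.200: state=(-0.457, -1.798)
t=2.400: state=(-0.825, -1.843)
t=2.600: state=(-1.178, -1.639)
t=2.800: state=(-1.464, -1.197)
t=3.000: state=(-1.651, -0.667)
t=3.200: state=(-1.735, -0.198)
t=3.400: state=(-1.738, 0.155)
t=3.600: state=(-1.680, 0.407)
t=3.800: state=(-1.579, 0.597)
t=4.000: state=(-1.443, 0.757)
t=4.200: state=(-1.276, 0.914)
t=4.400: state=(-1.077, 1.087)
t=4.600: state=(-0.839, 1.294)
t=4.800: state=(-0.556, 1.552)
t=5.000: state=(-0.215, 1.864)
t=5.200: state=(0.191, 2.194)
t=5.400: state=(0.656, 2.414)
t=5.500: state=(0.898, 2.414)

(x, y) = (0.898, 2.414)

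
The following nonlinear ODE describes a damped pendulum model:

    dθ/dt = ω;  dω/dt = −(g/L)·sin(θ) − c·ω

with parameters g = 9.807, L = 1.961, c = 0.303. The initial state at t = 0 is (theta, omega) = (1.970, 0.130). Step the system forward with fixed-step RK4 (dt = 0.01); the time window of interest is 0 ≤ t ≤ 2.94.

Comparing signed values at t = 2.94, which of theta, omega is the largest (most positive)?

largest component: omega

t=0.000: state=(1.970, 0.130)
step 1 (dt=0.01): k1=(0.130, -4.647), k2=(0.107, -4.639), k3=(0.107, -4.639), k4=(0.084, -4.631); state += dt/6·(k1+2k2+2k3+k4)
t=0.010: state=(1.971, 0.084)
t=0.020: state=(1.972, 0.037)
t=0.030: state=(1.972, -0.009)
continuing one RK4 step at a time; state shown every 10 steps (Δt=0.1):
t=0.100: state=(1.960, -0.328)
t=0.200: state=(1.905, -0.778)
t=0.300: state=(1.804, -1.227)
t=0.400: state=(1.659, -1.676)
t=0.500: state=(1.469, -2.118)
t=0.600: state=(1.236, -2.535)
t=0.700: state=(0.964, -2.898)
t=0.800: state=(0.660, -3.168)
t=0.900: state=(0.335, -3.307)
t=1.000: state=(0.004, -3.291)
t=1.100: state=(-0.318, -3.115)
t=1.200: state=(-0.615, -2.800)
t=1.300: state=(-0.874, -2.382)
t=1.400: state=(-1.089, -1.901)
t=1.500: state=(-1.253, -1.390)
t=1.600: state=(-1.367, -0.872)
t=1.700: state=(-1.428, -0.361)
t=1.800: state=(-1.439, 0.138)
t=1.900: state=(-1.401, 0.622)
t=2.000: state=(-1.315, 1.085)
t=2.100: state=(-1.185, 1.520)
t=2.200: state=(-1.013, 1.914)
t=2.300: state=(-0.804, 2.245)
t=2.400: state=(-0.567, 2.490)
t=2.500: state=(-0.310, 2.624)
t=2.600: state=(-0.046, 2.632)
t=2.700: state=(0.212, 2.512)
t=2.800: state=(0.452, 2.276)
t=2.900: state=(0.664, 1.946)
t=2.940: state=(0.739, 1.794)
compare at T: theta=0.739, omega=1.794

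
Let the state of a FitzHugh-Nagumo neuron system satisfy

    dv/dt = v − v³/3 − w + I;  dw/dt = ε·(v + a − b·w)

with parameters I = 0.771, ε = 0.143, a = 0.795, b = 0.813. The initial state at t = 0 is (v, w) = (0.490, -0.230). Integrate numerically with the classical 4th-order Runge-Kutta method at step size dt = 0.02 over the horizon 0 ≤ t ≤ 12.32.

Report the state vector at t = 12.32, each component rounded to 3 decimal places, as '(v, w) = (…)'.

t=0.000: state=(0.490, -0.230)
step 1 (dt=0.02): k1=(1.452, 0.210), k2=(1.461, 0.212), k3=(1.461, 0.212), k4=(1.469, 0.214); state += dt/6·(k1+2k2+2k3+k4)
t=0.020: state=(0.519, -0.226)
t=0.040: state=(0.549, -0.221)
t=0.060: state=(0.579, -0.217)
continuing one RK4 step at a time; state shown every 25 steps (Δt=0.5):
t=0.500: state=(1.264, -0.101)
t=1.000: state=(1.786, 0.069)
t=1.500: state=(1.926, 0.251)
t=2.000: state=(1.914, 0.426)
t=2.500: state=(1.864, 0.588)
t=3.000: state=(1.805, 0.738)
t=3.500: state=(1.743, 0.874)
t=4.000: state=(1.680, 0.999)
t=4.500: state=(1.615, 1.112)
t=5.000: state=(1.549, 1.215)
t=5.500: state=(1.481, 1.306)
t=6.000: state=(1.411, 1.388)
t=6.500: state=(1.338, 1.461)
t=7.000: state=(1.261, 1.524)
t=7.500: state=(1.178, 1.577)
t=8.000: state=(1.087, 1.622)
t=8.500: state=(0.984, 1.658)
t=9.000: state=(0.864, 1.684)
t=9.500: state=(0.716, 1.699)
t=10.000: state=(0.521, 1.701)
t=10.500: state=(0.242, 1.688)
t=11.000: state=(-0.186, 1.650)
t=11.500: state=(-0.826, 1.578)
t=12.000: state=(-1.496, 1.462)
t=12.320: state=(-1.755, 1.371)

(v, w) = (-1.755, 1.371)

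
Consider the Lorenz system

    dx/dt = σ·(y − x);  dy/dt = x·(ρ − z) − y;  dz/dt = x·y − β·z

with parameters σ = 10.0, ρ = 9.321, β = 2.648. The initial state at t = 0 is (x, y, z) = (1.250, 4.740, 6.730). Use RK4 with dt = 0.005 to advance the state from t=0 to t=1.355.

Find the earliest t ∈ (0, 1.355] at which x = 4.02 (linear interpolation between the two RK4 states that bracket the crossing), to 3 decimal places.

t=0.000: state=(1.250, 4.740, 6.730)
step 1 (dt=0.005): k1=(34.900, -1.501, -11.896), k2=(33.990, -1.232, -11.409), k3=(34.019, -1.240, -11.422), k4=(33.137, -0.973, -10.947); state += dt/6·(k1+2k2+2k3+k4)
t=0.005: state=(1.420, 4.734, 6.673)
t=0.010: state=(1.582, 4.730, 6.620)
t=0.015: state=(1.735, 4.729, 6.572)
continuing one RK4 step at a time; state shown every 10 steps (Δt=0.05):
t=0.050: state=(2.626, 4.786, 6.342)
t=0.100: state=(3.519, 5.012, 6.268)
t=0.135: state=(3.994, 5.231, 6.359)
next step: t=0.140: state=(4.055, 5.264, 6.380) — x has crossed 4.02
linear interpolation between t=0.135 (3.99367) and t=0.140 (4.05480) → t≈0.137

t = 0.137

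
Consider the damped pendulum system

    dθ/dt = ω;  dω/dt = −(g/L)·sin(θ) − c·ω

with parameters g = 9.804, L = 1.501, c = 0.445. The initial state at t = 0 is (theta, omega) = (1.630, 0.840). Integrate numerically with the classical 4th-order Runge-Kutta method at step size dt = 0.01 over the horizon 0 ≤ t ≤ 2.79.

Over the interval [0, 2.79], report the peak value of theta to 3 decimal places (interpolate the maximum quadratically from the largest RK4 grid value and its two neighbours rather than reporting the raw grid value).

max theta = 1.682

t=0.000: state=(1.630, 0.840)
step 1 (dt=0.01): k1=(0.840, -6.894), k2=(0.806, -6.877), k3=(0.806, -6.877), k4=(0.771, -6.860); state += dt/6·(k1+2k2+2k3+k4)
t=0.010: state=(1.638, 0.771)
t=0.020: state=(1.645, 0.703)
t=0.030: state=(1.652, 0.635)
continuing one RK4 step at a time; state shown every 10 steps (Δt=0.1):
t=0.100: state=(1.680, 0.167)
t=0.200: state=(1.664, -0.475)
t=0.300: state=(1.586, -1.092)
t=0.400: state=(1.447, -1.682)
t=0.500: state=(1.251, -2.232)
t=0.600: state=(1.003, -2.711)
t=0.700: state=(0.712, -3.075)
t=0.800: state=(0.393, -3.276)
t=0.900: state=(0.064, -3.276)
t=1.000: state=(-0.255, -3.071)
t=1.100: state=(-0.544, -2.687)
t=1.200: state=(-0.788, -2.174)
t=1.300: state=(-0.977, -1.585)
t=1.400: state=(-1.104, -0.963)
t=1.500: state=(-1.169, -0.340)
t=1.600: state=(-1.173, 0.264)
t=1.700: state=(-1.117, 0.836)
t=1.800: state=(-1.007, 1.358)
t=1.900: state=(-0.848, 1.811)
t=2.000: state=(-0.648, 2.167)
t=2.100: state=(-0.419, 2.398)
t=2.200: state=(-0.174, 2.479)
t=2.300: state=(0.072, 2.403)
t=2.400: state=(0.302, 2.178)
t=2.500: state=(0.503, 1.831)
t=2.600: state=(0.665, 1.397)
t=2.700: state=(0.781, 0.912)
t=2.790: state=(0.843, 0.457)
largest grid value and its neighbours: theta(0.120)=1.68212, theta(0.130)=1.68217, theta(0.140)=1.68156
parabola through these three points peaks at t≈0.126 with theta≈1.68223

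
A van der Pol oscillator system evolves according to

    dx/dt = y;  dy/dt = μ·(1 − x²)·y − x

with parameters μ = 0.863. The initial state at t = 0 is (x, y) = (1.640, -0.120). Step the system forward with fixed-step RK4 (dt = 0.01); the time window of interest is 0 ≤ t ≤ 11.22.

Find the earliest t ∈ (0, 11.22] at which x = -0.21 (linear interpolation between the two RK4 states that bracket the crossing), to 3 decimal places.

t=0.000: state=(1.640, -0.120)
step 1 (dt=0.01): k1=(-0.120, -1.465), k2=(-0.127, -1.454), k3=(-0.127, -1.454), k4=(-0.135, -1.443); state += dt/6·(k1+2k2+2k3+k4)
t=0.010: state=(1.639, -0.135)
t=0.020: state=(1.637, -0.149)
t=0.030: state=(1.636, -0.163)
continuing one RK4 step at a time; state shown every 50 steps (Δt=0.5):
t=0.500: state=(1.433, -0.656)
t=1.000: state=(1.001, -1.088)
t=1.500: state=(0.307, -1.747)
t=1.760: state=(-0.206, -2.195)
next step: t=1.770: state=(-0.228, -2.210) — x has crossed -0.21
linear interpolation between t=1.760 (-0.20615) and t=1.770 (-0.22817) → t≈1.762

t = 1.762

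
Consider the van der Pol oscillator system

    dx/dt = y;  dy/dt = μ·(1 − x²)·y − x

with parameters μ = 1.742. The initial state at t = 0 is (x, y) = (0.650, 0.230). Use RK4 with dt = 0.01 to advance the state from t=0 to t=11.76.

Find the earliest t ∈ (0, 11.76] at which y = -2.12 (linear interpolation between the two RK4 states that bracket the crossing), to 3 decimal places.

t=0.000: state=(0.650, 0.230)
step 1 (dt=0.01): k1=(0.230, -0.419), k2=(0.228, -0.422), k3=(0.228, -0.422), k4=(0.226, -0.426); state += dt/6·(k1+2k2+2k3+k4)
t=0.010: state=(0.652, 0.226)
t=0.020: state=(0.655, 0.221)
t=0.030: state=(0.657, 0.217)
continuing one RK4 step at a time; state shown every 50 steps (Δt=0.5):
t=0.500: state=(0.698, -0.068)
t=1.000: state=(0.554, -0.542)
t=1.500: state=(0.089, -1.434)
t=1.730: state=(-0.315, -2.096)
next step: t=1.740: state=(-0.336, -2.125) — y has crossed -2.12
linear interpolation between t=1.730 (-2.09553) and t=1.740 (-2.12513) → t≈1.738

t = 1.738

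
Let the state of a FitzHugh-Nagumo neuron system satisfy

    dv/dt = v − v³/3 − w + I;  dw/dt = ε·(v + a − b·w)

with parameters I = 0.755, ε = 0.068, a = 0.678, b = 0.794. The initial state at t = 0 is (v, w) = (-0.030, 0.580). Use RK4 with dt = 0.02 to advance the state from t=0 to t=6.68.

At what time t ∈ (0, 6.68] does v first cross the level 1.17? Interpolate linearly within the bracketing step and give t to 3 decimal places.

t = 2.565

t=0.000: state=(-0.030, 0.580)
step 1 (dt=0.02): k1=(0.145, 0.013), k2=(0.146, 0.013), k3=(0.146, 0.013), k4=(0.148, 0.013); state += dt/6·(k1+2k2+2k3+k4)
t=0.020: state=(-0.027, 0.580)
t=0.040: state=(-0.024, 0.581)
t=0.060: state=(-0.021, 0.581)
continuing one RK4 step at a time; state shown every 25 steps (Δt=0.5):
t=0.500: state=(0.062, 0.588)
t=1.000: state=(0.207, 0.599)
t=1.500: state=(0.431, 0.616)
t=2.000: state=(0.750, 0.642)
t=2.500: state=(1.123, 0.679)
t=2.560: state=(1.166, 0.685)
next step: t=2.580: state=(1.180, 0.686) — v has crossed 1.17
linear interpolation between t=2.560 (1.16633) and t=2.580 (1.18042) → t≈2.565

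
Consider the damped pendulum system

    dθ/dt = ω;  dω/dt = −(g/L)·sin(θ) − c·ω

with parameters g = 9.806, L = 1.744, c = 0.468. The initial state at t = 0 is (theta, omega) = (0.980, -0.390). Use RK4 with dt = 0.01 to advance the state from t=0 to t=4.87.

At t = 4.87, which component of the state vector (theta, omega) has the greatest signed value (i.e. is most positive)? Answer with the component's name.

largest component: omega

t=0.000: state=(0.980, -0.390)
step 1 (dt=0.01): k1=(-0.390, -4.487), k2=(-0.412, -4.471), k3=(-0.412, -4.470), k4=(-0.435, -4.453); state += dt/6·(k1+2k2+2k3+k4)
t=0.010: state=(0.976, -0.435)
t=0.020: state=(0.971, -0.479)
t=0.030: state=(0.966, -0.523)
continuing one RK4 step at a time; state shown every 20 steps (Δt=0.2):
t=0.200: state=(0.818, -1.202)
t=0.400: state=(0.516, -1.762)
t=0.600: state=(0.138, -1.948)
t=0.800: state=(-0.235, -1.714)
t=1.000: state=(-0.526, -1.152)
t=1.200: state=(-0.685, -0.427)
t=1.400: state=(-0.696, 0.305)
t=1.600: state=(-0.571, 0.921)
t=1.800: state=(-0.343, 1.316)
t=2.000: state=(-0.065, 1.414)
t=2.200: state=(0.202, 1.208)
t=2.400: state=(0.403, 0.772)
t=2.600: state=(0.503, 0.223)
t=2.800: state=(0.493, -0.318)
t=3.000: state=(0.383, -0.751)
t=3.200: state=(0.205, -0.998)
t=3.400: state=(-0.000, -1.017)
t=3.600: state=(-0.187, -0.820)
t=3.800: state=(-0.318, -0.472)
t=4.000: state=(-0.372, -0.059)
t=4.200: state=(-0.344, 0.328)
t=4.400: state=(-0.247, 0.615)
t=4.600: state=(-0.108, 0.751)
t=4.800: state=(0.042, 0.717)
t=4.870: state=(0.091, 0.668)
compare at T: theta=0.091, omega=0.668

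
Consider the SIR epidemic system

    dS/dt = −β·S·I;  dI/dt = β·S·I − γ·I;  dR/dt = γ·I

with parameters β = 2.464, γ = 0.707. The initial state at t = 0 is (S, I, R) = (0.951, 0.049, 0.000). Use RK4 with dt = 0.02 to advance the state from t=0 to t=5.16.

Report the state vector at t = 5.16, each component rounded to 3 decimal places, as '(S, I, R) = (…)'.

t=0.000: state=(0.951, 0.049, 0.000)
step 1 (dt=0.02): k1=(-0.115, 0.080, 0.035), k2=(-0.117, 0.081, 0.035), k3=(-0.117, 0.081, 0.035), k4=(-0.118, 0.083, 0.036); state += dt/6·(k1+2k2+2k3+k4)
t=0.020: state=(0.949, 0.051, 0.001)
t=0.040: state=(0.946, 0.052, 0.001)
t=0.060: state=(0.944, 0.054, 0.002)
continuing one RK4 step at a time; state shown every 10 steps (Δt=0.2):
t=0.200: state=(0.924, 0.068, 0.008)
t=0.400: state=(0.889, 0.092, 0.019)
t=0.600: state=(0.844, 0.122, 0.034)
t=0.800: state=(0.787, 0.158, 0.054)
t=1.000: state=(0.721, 0.200, 0.079)
t=1.200: state=(0.647, 0.243, 0.111)
t=1.400: state=(0.568, 0.284, 0.148)
t=1.600: state=(0.489, 0.320, 0.191)
t=1.800: state=(0.415, 0.347, 0.238)
t=2.000: state=(0.348, 0.364, 0.288)
t=2.200: state=(0.290, 0.369, 0.340)
t=2.400: state=(0.242, 0.365, 0.392)
t=2.600: state=(0.203, 0.354, 0.443)
t=2.800: state=(0.171, 0.337, 0.492)
t=3.000: state=(0.146, 0.316, 0.538)
t=3.200: state=(0.125, 0.293, 0.582)
t=3.400: state=(0.109, 0.270, 0.621)
t=3.600: state=(0.096, 0.246, 0.658)
t=3.800: state=(0.086, 0.223, 0.691)
t=4.000: state=(0.077, 0.202, 0.721)
t=4.200: state=(0.070, 0.182, 0.748)
t=4.400: state=(0.064, 0.163, 0.772)
t=4.600: state=(0.060, 0.146, 0.794)
t=4.800: state=(0.056, 0.130, 0.814)
t=5.000: state=(0.052, 0.116, 0.831)
t=5.160: state=(0.050, 0.106, 0.844)

(S, I, R) = (0.050, 0.106, 0.844)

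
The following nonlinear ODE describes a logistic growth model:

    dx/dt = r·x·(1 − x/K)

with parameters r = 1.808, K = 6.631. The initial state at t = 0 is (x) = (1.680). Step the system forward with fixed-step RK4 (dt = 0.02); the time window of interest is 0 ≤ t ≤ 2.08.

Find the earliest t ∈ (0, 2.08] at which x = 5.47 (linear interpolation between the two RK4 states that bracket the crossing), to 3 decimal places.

t = 1.455

t=0.000: state=(1.680)
step 1 (dt=0.02): k1=(2.268), k2=(2.288), k3=(2.288), k4=(2.308); state += dt/6·(k1+2k2+2k3+k4)
t=0.020: state=(1.726)
t=0.040: state=(1.772)
t=0.060: state=(1.820)
continuing one RK4 step at a time; state shown every 5 steps (Δt=0.1):
t=0.100: state=(1.917)
t=0.200: state=(2.172)
t=0.300: state=(2.444)
t=0.400: state=(2.729)
t=0.500: state=(3.023)
t=0.600: state=(3.322)
t=0.700: state=(3.621)
t=0.800: state=(3.915)
t=0.900: state=(4.199)
t=1.000: state=(4.471)
t=1.100: state=(4.725)
t=1.200: state=(4.961)
t=1.300: state=(5.177)
t=1.400: state=(5.372)
t=1.440: state=(5.444)
next step: t=1.460: state=(5.478) — x has crossed 5.47
linear interpolation between t=1.440 (5.44365) and t=1.460 (5.47849) → t≈1.455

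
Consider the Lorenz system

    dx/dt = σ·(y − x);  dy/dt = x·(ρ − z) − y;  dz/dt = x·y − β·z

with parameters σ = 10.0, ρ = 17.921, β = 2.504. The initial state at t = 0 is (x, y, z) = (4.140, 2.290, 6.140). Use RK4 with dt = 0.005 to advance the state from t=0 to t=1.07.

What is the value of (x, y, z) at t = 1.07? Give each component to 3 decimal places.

(x, y, z) = (2.623, 4.212, 6.145)

t=0.000: state=(4.140, 2.290, 6.140)
step 1 (dt=0.005): k1=(-18.500, 46.483, -5.894), k2=(-16.875, 45.883, -5.487), k3=(-16.931, 45.928, -5.486), k4=(-15.357, 45.368, -5.088); state += dt/6·(k1+2k2+2k3+k4)
t=0.005: state=(4.055, 2.520, 6.113)
t=0.010: state=(3.986, 2.744, 6.089)
t=0.015: state=(3.931, 2.964, 6.069)
continuing one RK4 step at a time; state shown every 10 steps (Δt=0.05):
t=0.050: state=(3.878, 4.439, 6.041)
t=0.100: state=(4.552, 6.602, 6.416)
t=0.150: state=(5.870, 9.048, 7.578)
t=0.200: state=(7.675, 11.632, 10.000)
t=0.250: state=(9.688, 13.581, 14.047)
t=0.300: state=(11.300, 13.549, 19.248)
t=0.350: state=(11.673, 10.759, 23.718)
t=0.400: state=(10.408, 6.466, 25.454)
t=0.450: state=(8.045, 2.886, 24.454)
t=0.500: state=(5.548, 0.933, 22.153)
t=0.550: state=(3.551, 0.218, 19.655)
t=0.600: state=(2.206, 0.119, 17.361)
t=0.650: state=(1.408, 0.245, 15.332)
t=0.700: state=(0.989, 0.430, 13.546)
t=0.750: state=(0.812, 0.632, 11.974)
t=0.800: state=(0.788, 0.857, 10.592)
t=0.850: state=(0.872, 1.134, 9.384)
t=0.900: state=(1.050, 1.502, 8.339)
t=0.950: state=(1.330, 2.008, 7.455)
t=1.000: state=(1.740, 2.717, 6.748)
t=1.050: state=(2.326, 3.712, 6.260)
t=1.070: state=(2.623, 4.212, 6.145)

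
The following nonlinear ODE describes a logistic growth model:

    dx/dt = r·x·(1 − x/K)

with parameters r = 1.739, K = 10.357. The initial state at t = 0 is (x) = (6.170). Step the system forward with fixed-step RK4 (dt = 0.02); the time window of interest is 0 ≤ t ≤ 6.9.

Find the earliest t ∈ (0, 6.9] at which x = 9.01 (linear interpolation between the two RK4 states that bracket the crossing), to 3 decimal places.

t=0.000: state=(6.170)
step 1 (dt=0.02): k1=(4.338), k2=(4.323), k3=(4.323), k4=(4.308); state += dt/6·(k1+2k2+2k3+k4)
t=0.020: state=(6.256)
t=0.040: state=(6.342)
t=0.060: state=(6.427)
continuing one RK4 step at a time; state shown every 25 steps (Δt=0.5):
t=0.500: state=(8.063)
t=0.860: state=(8.990)
next step: t=0.880: state=(9.030) — x has crossed 9.01
linear interpolation between t=0.860 (8.98972) and t=0.880 (9.03047) → t≈0.870

t = 0.870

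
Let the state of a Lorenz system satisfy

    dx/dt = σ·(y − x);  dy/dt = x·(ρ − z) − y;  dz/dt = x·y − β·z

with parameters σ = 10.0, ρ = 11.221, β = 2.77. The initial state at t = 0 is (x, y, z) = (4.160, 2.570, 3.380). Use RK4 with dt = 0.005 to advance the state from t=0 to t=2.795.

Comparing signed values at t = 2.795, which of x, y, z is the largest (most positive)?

t=0.000: state=(4.160, 2.570, 3.380)
step 1 (dt=0.005): k1=(-15.900, 30.049, 1.329), k2=(-14.751, 29.648, 1.527), k3=(-14.790, 29.670, 1.529), k4=(-13.677, 29.289, 1.724); state += dt/6·(k1+2k2+2k3+k4)
t=0.005: state=(4.086, 2.718, 3.388)
t=0.010: state=(4.023, 2.863, 3.397)
t=0.015: state=(3.970, 3.005, 3.409)
continuing one RK4 step at a time; state shown every 20 steps (Δt=0.1):
t=0.100: state=(4.139, 5.186, 3.930)
t=0.200: state=(5.724, 7.678, 5.786)
t=0.300: state=(7.639, 9.244, 9.519)
t=0.400: state=(8.353, 7.978, 13.532)
t=0.500: state=(6.978, 4.880, 14.614)
t=0.600: state=(4.825, 2.881, 12.990)
t=0.700: state=(3.346, 2.347, 10.725)
t=0.800: state=(2.765, 2.551, 8.756)
t=0.900: state=(2.835, 3.160, 7.322)
t=1.000: state=(3.380, 4.138, 6.535)
t=1.100: state=(4.336, 5.475, 6.581)
t=1.200: state=(5.593, 6.907, 7.715)
t=1.300: state=(6.771, 7.687, 9.895)
t=1.400: state=(7.188, 7.035, 12.119)
t=1.500: state=(6.506, 5.404, 12.942)
t=1.600: state=(5.280, 4.073, 12.205)
t=1.700: state=(4.284, 3.545, 10.795)
t=1.800: state=(3.826, 3.639, 9.424)
t=1.900: state=(3.875, 4.142, 8.434)
t=2.000: state=(4.323, 4.934, 8.014)
t=2.100: state=(5.048, 5.853, 8.296)
t=2.200: state=(5.844, 6.575, 9.287)
t=2.300: state=(6.383, 6.675, 10.643)
t=2.400: state=(6.365, 6.042, 11.656)
t=2.500: state=(5.821, 5.125, 11.807)
t=2.600: state=(5.116, 4.464, 11.212)
t=2.700: state=(4.601, 4.245, 10.316)
t=2.795: state=(4.421, 4.394, 9.538)
compare at T: x=4.421, y=4.394, z=9.538

largest component: z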